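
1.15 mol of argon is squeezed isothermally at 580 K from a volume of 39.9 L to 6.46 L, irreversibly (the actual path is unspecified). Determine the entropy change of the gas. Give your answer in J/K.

Entropy is a state function, so ΔS_gas depends only on the end states.
For an isothermal ideal gas ΔS_gas = nR ln(V₂/V₁) = 1.15 × 8.314 × ln(6.46/39.9) = -17.4 J/K.

ΔS_gas = -17.4 J/K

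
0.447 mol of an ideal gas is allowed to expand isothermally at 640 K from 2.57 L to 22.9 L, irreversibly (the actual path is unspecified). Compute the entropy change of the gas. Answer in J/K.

Entropy is a state function, so ΔS_gas depends only on the end states.
For an isothermal ideal gas ΔS_gas = nR ln(V₂/V₁) = 0.447 × 8.314 × ln(22.9/2.57) = 8.13 J/K.

ΔS_gas = 8.13 J/K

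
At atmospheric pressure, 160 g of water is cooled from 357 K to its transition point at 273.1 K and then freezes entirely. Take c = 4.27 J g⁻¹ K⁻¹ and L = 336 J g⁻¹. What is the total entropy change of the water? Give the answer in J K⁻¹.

Cooling step: ΔS₁ = m c ln(T_tr/T_i) = 160 × 4.27 × ln(273.1/357) = -183 J/K.
Phase change: ΔS₂ = −mL/T_tr = −160 × 336 / 273.1 = -196.9 J/K.
ΔS_total = (-183) + (-196.9) = -380 J/K.

ΔS = -380 J/K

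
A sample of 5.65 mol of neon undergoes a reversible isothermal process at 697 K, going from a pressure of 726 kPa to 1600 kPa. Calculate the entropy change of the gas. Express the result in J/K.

For an isothermal ideal gas ΔS_gas = nR ln(P₁/P₂) = 5.65 × 8.314 × ln(726/1600) = -37.1 J/K.

ΔS_gas = -37.1 J/K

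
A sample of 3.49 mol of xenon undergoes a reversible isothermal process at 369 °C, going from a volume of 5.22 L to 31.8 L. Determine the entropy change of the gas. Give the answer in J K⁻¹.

For an isothermal ideal gas ΔS_gas = nR ln(V₂/V₁) = 3.49 × 8.314 × ln(31.8/5.22) = 52.4 J/K.

ΔS_gas = 52.4 J/K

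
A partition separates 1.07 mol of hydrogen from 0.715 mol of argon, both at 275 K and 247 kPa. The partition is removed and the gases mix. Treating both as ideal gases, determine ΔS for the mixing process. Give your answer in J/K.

ΔS_mix = 9.99 J/K

Mole fractions: x_A = 1.07/1.79 = 0.599, x_B = 0.401.
ΔS_mix = −R(n_A ln x_A + n_B ln x_B) = −8.314 × (1.07 ln 0.599 + 0.715 ln 0.401) = 9.99 J/K.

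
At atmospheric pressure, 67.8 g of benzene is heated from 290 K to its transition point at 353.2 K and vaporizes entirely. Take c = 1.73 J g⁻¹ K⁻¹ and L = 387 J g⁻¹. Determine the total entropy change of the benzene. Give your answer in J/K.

ΔS = 97.4 J/K

Warming step: ΔS₁ = m c ln(T_tr/T_i) = 67.8 × 1.73 × ln(353.2/290) = 23.12 J/K.
Phase change: ΔS₂ = +mL/T_tr = 67.8 × 387 / 353.2 = 74.29 J/K.
ΔS_total = (23.12) + (74.29) = 97.4 J/K.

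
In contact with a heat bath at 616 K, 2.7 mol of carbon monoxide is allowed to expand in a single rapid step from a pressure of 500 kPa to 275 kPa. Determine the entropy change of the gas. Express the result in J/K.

Entropy is a state function, so ΔS_gas depends only on the end states.
For an isothermal ideal gas ΔS_gas = nR ln(P₁/P₂) = 2.7 × 8.314 × ln(500/275) = 13.4 J/K.

ΔS_gas = 13.4 J/K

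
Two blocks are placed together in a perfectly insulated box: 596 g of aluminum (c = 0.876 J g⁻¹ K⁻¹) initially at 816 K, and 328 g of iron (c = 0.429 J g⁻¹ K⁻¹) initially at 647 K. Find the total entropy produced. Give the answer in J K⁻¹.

Energy balance: T_f = (m₁c₁T₁ + m₂c₂T₂)/(m₁c₁ + m₂c₂) = 780.12 K.
ΔS₁ = m₁c₁ ln(T_f/T₁) = 522.096 × ln(780.12/816) = -23.48 J/K.
ΔS₂ = m₂c₂ ln(T_f/T₂) = 140.712 × ln(780.12/647) = 26.33 J/K.
ΔS_total = -23.48 + 26.33 = 2.85 J/K.

ΔS_total = 2.85 J/K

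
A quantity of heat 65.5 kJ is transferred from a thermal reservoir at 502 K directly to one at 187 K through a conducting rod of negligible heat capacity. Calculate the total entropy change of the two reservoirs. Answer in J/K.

ΔS_hot = −Q/T_H = −65500/502 = -130.5 J/K and ΔS_cold = +Q/T_C = 65500/187 = 350.3 J/K.
ΔS_total = -130.5 + 350.3 = 220 J/K, positive as the second law requires.

ΔS_total = 220 J/K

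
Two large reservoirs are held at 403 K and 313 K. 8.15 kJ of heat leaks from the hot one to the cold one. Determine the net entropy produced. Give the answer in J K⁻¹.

ΔS_hot = −Q/T_H = −8150/403 = -20.22 J/K and ΔS_cold = +Q/T_C = 8150/313 = 26.04 J/K.
ΔS_total = -20.22 + 26.04 = 5.82 J/K, positive as the second law requires.

ΔS_total = 5.82 J/K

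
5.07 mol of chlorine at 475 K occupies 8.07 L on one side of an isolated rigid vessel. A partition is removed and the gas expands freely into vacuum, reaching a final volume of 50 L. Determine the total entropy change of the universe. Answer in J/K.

No heat is exchanged and no work is done, so the ideal-gas temperature stays constant.
Entropy is a state function; using a reversible isothermal path, ΔS_gas = nR ln(V₂/V₁) = 5.07 × 8.314 × ln(50/8.07) = 76.9 J/K.
The insulated surroundings exchange no heat, so ΔS_surr = 0 and ΔS_universe = ΔS_gas.

ΔS_universe = 76.9 J/K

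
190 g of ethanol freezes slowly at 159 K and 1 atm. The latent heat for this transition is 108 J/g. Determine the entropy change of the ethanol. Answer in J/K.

ΔS = -129 J/K

Heat released by the substance: Q = −mL = −190 × 108 = −20520 J.
At constant T, ΔS = Q_rev/T = −20520 / 159 = -129 J/K.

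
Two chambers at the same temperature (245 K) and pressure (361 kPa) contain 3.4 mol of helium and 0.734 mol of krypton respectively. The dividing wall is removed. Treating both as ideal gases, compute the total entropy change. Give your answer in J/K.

ΔS_mix = 16.1 J/K

Mole fractions: x_A = 3.4/4.13 = 0.822, x_B = 0.178.
ΔS_mix = −R(n_A ln x_A + n_B ln x_B) = −8.314 × (3.4 ln 0.822 + 0.734 ln 0.178) = 16.1 J/K.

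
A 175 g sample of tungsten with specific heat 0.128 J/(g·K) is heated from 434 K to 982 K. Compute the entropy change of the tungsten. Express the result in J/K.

ΔS = 18.3 J/K

ΔS = ∫dQ_rev/T = m c ln(T₂/T₁) = 175 × 0.128 × ln(982/434) = 18.3 J/K.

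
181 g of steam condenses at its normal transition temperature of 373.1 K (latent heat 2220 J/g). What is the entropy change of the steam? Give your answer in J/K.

Heat released by the substance: Q = −mL = −181 × 2220 = −401820 J.
At constant T, ΔS = Q_rev/T = −401820 / 373.1 = -1080 J/K.

ΔS = -1080 J/K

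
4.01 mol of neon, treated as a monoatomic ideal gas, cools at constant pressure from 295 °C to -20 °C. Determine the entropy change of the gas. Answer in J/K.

ΔS = -67.4 J/K

In kelvin: T₁ = 568.15 K, T₂ = 253.15 K. At constant pressure, ΔS = nC_p ln(T₂/T₁) with C_p = 5R/2 = 20.79 J mol⁻¹ K⁻¹.
ΔS = 4.01 × 20.79 × ln(253.15/568.15) = -67.4 J/K.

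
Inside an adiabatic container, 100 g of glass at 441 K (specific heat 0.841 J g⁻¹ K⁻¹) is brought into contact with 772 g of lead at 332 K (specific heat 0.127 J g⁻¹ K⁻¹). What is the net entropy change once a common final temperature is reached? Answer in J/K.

ΔS_total = 1.83 J/K

Energy balance: T_f = (m₁c₁T₁ + m₂c₂T₂)/(m₁c₁ + m₂c₂) = 382.33 K.
ΔS₁ = m₁c₁ ln(T_f/T₁) = 84.1 × ln(382.33/441) = -12.01 J/K.
ΔS₂ = m₂c₂ ln(T_f/T₂) = 98.044 × ln(382.33/332) = 13.84 J/K.
ΔS_total = -12.01 + 13.84 = 1.83 J/K.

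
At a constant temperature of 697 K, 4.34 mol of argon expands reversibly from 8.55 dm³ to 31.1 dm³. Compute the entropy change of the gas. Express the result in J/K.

For an isothermal ideal gas ΔS_gas = nR ln(V₂/V₁) = 4.34 × 8.314 × ln(31.1/8.55) = 46.6 J/K.

ΔS_gas = 46.6 J/K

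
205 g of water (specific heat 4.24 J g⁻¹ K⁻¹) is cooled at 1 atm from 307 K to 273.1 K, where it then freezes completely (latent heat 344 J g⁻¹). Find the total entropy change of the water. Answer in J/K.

Cooling step: ΔS₁ = m c ln(T_tr/T_i) = 205 × 4.24 × ln(273.1/307) = -101.7 J/K.
Phase change: ΔS₂ = −mL/T_tr = −205 × 344 / 273.1 = -258.2 J/K.
ΔS_total = (-101.7) + (-258.2) = -360 J/K.

ΔS = -360 J/K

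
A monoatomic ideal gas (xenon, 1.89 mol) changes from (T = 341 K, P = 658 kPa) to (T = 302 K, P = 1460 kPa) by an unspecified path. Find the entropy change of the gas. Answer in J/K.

ΔS = -17.3 J/K

ΔS = nC_p ln(T₂/T₁) − nR ln(P₂/P₁), with C_p = 5R/2 = 20.79 J mol⁻¹ K⁻¹ for a monoatomic ideal gas.
ΔS = 1.89 × [20.79 × ln(302/341) − 8.314 × ln(1460/658)] = -17.3 J/K.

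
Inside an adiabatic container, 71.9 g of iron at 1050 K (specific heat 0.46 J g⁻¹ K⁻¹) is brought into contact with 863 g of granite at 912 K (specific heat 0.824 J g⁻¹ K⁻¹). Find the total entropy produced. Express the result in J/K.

Energy balance: T_f = (m₁c₁T₁ + m₂c₂T₂)/(m₁c₁ + m₂c₂) = 918.13 K.
ΔS₁ = m₁c₁ ln(T_f/T₁) = 33.074 × ln(918.13/1050) = -4.4386 J/K.
ΔS₂ = m₂c₂ ln(T_f/T₂) = 711.112 × ln(918.13/912) = 4.7662 J/K.
ΔS_total = -4.4386 + 4.7662 = 0.328 J/K.

ΔS_total = 0.328 J/K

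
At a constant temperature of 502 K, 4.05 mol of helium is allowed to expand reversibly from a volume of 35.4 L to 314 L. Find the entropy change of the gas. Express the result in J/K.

For an isothermal ideal gas ΔS_gas = nR ln(V₂/V₁) = 4.05 × 8.314 × ln(314/35.4) = 73.5 J/K.

ΔS_gas = 73.5 J/K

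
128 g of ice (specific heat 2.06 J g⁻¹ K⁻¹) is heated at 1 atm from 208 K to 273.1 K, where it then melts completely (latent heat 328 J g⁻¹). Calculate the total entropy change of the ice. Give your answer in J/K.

Warming step: ΔS₁ = m c ln(T_tr/T_i) = 128 × 2.06 × ln(273.1/208) = 71.8 J/K.
Phase change: ΔS₂ = +mL/T_tr = 128 × 328 / 273.1 = 153.7 J/K.
ΔS_total = (71.8) + (153.7) = 226 J/K.

ΔS = 226 J/K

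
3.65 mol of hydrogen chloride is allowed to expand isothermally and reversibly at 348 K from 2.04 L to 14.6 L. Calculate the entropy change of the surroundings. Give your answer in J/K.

ΔS_surr = -59.7 J/K

For an isothermal ideal gas ΔS_gas = nR ln(V₂/V₁) = 3.65 × 8.314 × ln(14.6/2.04) = 59.7 J/K.
The process is reversible, so ΔS_surr = −ΔS_gas = -59.7 J/K and ΔS_universe = 0.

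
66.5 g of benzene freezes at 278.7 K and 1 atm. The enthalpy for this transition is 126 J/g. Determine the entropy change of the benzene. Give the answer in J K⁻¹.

Heat released by the substance: Q = −mL = −66.5 × 126 = −8379 J.
At constant T, ΔS = Q_rev/T = −8379 / 278.7 = -30.1 J/K.

ΔS = -30.1 J/K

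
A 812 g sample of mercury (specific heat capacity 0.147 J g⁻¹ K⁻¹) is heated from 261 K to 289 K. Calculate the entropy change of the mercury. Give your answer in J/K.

ΔS = 12.2 J/K

ΔS = ∫dQ_rev/T = m c ln(T₂/T₁) = 812 × 0.147 × ln(289/261) = 12.2 J/K.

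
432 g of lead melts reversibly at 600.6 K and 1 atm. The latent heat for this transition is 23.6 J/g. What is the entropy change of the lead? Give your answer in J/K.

Heat absorbed by the substance: Q = mL = 432 × 23.6 = 10195.2 J.
At constant T, ΔS = Q_rev/T = 10195.2 / 600.6 = 17 J/K.

ΔS = 17 J/K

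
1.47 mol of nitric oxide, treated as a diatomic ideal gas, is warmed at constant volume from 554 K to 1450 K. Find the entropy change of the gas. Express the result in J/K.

ΔS = 29.4 J/K

At constant volume, ΔS = nC_V ln(T₂/T₁) with C_V = 5R/2 = 20.79 J mol⁻¹ K⁻¹.
ΔS = 1.47 × 20.79 × ln(1450/554) = 29.4 J/K.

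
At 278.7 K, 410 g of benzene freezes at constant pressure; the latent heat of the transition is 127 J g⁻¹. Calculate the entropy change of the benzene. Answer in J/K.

Heat released by the substance: Q = −mL = −410 × 127 = −52070 J.
At constant T, ΔS = Q_rev/T = −52070 / 278.7 = -187 J/K.

ΔS = -187 J/K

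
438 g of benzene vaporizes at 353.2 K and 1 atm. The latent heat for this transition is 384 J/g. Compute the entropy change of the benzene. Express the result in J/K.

ΔS = 476 J/K

Heat absorbed by the substance: Q = mL = 438 × 384 = 168192 J.
At constant T, ΔS = Q_rev/T = 168192 / 353.2 = 476 J/K.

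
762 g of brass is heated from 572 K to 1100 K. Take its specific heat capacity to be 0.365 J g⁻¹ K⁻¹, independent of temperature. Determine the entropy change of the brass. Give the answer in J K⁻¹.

ΔS = ∫dQ_rev/T = m c ln(T₂/T₁) = 762 × 0.365 × ln(1100/572) = 182 J/K.

ΔS = 182 J/K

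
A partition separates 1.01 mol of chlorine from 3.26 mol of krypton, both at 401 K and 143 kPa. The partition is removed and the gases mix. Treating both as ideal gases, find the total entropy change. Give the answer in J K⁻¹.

Mole fractions: x_A = 1.01/4.27 = 0.237, x_B = 0.763.
ΔS_mix = −R(n_A ln x_A + n_B ln x_B) = −8.314 × (1.01 ln 0.237 + 3.26 ln 0.763) = 19.4 J/K.

ΔS_mix = 19.4 J/K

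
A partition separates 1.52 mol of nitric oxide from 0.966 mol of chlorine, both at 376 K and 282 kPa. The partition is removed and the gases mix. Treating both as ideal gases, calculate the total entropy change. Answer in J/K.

ΔS_mix = 13.8 J/K

Mole fractions: x_A = 1.52/2.49 = 0.611, x_B = 0.389.
ΔS_mix = −R(n_A ln x_A + n_B ln x_B) = −8.314 × (1.52 ln 0.611 + 0.966 ln 0.389) = 13.8 J/K.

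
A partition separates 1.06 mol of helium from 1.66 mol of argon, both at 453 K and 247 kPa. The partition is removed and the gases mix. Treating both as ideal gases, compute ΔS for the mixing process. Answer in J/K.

ΔS_mix = 15.1 J/K

Mole fractions: x_A = 1.06/2.72 = 0.39, x_B = 0.61.
ΔS_mix = −R(n_A ln x_A + n_B ln x_B) = −8.314 × (1.06 ln 0.39 + 1.66 ln 0.61) = 15.1 J/K.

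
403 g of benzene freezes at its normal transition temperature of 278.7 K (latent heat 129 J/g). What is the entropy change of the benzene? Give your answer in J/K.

ΔS = -187 J/K

Heat released by the substance: Q = −mL = −403 × 129 = −51987 J.
At constant T, ΔS = Q_rev/T = −51987 / 278.7 = -187 J/K.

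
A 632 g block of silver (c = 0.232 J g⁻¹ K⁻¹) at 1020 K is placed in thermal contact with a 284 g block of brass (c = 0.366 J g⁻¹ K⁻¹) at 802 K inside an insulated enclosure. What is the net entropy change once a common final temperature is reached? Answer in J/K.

ΔS_total = 1.73 J/K

Energy balance: T_f = (m₁c₁T₁ + m₂c₂T₂)/(m₁c₁ + m₂c₂) = 929.57 K.
ΔS₁ = m₁c₁ ln(T_f/T₁) = 146.624 × ln(929.57/1020) = -13.61 J/K.
ΔS₂ = m₂c₂ ln(T_f/T₂) = 103.944 × ln(929.57/802) = 15.34 J/K.
ΔS_total = -13.61 + 15.34 = 1.73 J/K.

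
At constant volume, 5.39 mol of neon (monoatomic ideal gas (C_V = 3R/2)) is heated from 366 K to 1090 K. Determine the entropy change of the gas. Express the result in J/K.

At constant volume, ΔS = nC_V ln(T₂/T₁) with C_V = 3R/2 = 12.47 J mol⁻¹ K⁻¹.
ΔS = 5.39 × 12.47 × ln(1090/366) = 73.4 J/K.

ΔS = 73.4 J/K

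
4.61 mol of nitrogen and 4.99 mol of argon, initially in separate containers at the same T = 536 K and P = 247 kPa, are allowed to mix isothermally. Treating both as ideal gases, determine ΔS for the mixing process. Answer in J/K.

Mole fractions: x_A = 4.61/9.6 = 0.48, x_B = 0.52.
ΔS_mix = −R(n_A ln x_A + n_B ln x_B) = −8.314 × (4.61 ln 0.48 + 4.99 ln 0.52) = 55.3 J/K.

ΔS_mix = 55.3 J/K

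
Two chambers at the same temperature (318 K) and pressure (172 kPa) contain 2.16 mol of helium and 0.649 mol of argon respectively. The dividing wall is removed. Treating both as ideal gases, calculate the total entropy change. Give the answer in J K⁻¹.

Mole fractions: x_A = 2.16/2.81 = 0.769, x_B = 0.231.
ΔS_mix = −R(n_A ln x_A + n_B ln x_B) = −8.314 × (2.16 ln 0.769 + 0.649 ln 0.231) = 12.6 J/K.

ΔS_mix = 12.6 J/K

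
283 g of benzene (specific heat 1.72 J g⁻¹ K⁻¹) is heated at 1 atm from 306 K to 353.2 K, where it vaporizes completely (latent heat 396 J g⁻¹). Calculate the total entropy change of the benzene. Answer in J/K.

ΔS = 387 J/K

Warming step: ΔS₁ = m c ln(T_tr/T_i) = 283 × 1.72 × ln(353.2/306) = 69.83 J/K.
Phase change: ΔS₂ = +mL/T_tr = 283 × 396 / 353.2 = 317.3 J/K.
ΔS_total = (69.83) + (317.3) = 387 J/K.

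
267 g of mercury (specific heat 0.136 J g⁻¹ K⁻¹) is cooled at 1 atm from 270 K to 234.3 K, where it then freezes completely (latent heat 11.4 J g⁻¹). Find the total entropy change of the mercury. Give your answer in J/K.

ΔS = -18.1 J/K

Cooling step: ΔS₁ = m c ln(T_tr/T_i) = 267 × 0.136 × ln(234.3/270) = -5.15 J/K.
Phase change: ΔS₂ = −mL/T_tr = −267 × 11.4 / 234.3 = -12.99 J/K.
ΔS_total = (-5.15) + (-12.99) = -18.1 J/K.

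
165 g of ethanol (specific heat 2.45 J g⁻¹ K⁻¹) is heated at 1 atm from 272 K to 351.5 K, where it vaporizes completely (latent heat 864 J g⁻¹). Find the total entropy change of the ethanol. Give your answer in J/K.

Warming step: ΔS₁ = m c ln(T_tr/T_i) = 165 × 2.45 × ln(351.5/272) = 103.7 J/K.
Phase change: ΔS₂ = +mL/T_tr = 165 × 864 / 351.5 = 405.6 J/K.
ΔS_total = (103.7) + (405.6) = 509 J/K.

ΔS = 509 J/K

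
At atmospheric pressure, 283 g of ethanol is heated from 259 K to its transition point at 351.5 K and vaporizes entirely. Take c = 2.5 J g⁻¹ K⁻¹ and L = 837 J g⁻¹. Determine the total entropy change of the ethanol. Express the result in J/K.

ΔS = 890 J/K

Warming step: ΔS₁ = m c ln(T_tr/T_i) = 283 × 2.5 × ln(351.5/259) = 216.1 J/K.
Phase change: ΔS₂ = +mL/T_tr = 283 × 837 / 351.5 = 673.9 J/K.
ΔS_total = (216.1) + (673.9) = 890 J/K.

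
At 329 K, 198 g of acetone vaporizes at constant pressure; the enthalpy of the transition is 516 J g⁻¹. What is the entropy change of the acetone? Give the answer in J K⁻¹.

Heat absorbed by the substance: Q = mL = 198 × 516 = 102168 J.
At constant T, ΔS = Q_rev/T = 102168 / 329 = 311 J/K.

ΔS = 311 J/K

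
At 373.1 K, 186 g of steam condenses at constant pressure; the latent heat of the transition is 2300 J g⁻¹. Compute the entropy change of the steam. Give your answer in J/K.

Heat released by the substance: Q = −mL = −186 × 2300 = −427800 J.
At constant T, ΔS = Q_rev/T = −427800 / 373.1 = -1150 J/K.

ΔS = -1150 J/K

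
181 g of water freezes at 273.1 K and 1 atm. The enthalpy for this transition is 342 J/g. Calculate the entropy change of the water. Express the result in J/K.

ΔS = -227 J/K

Heat released by the substance: Q = −mL = −181 × 342 = −61902 J.
At constant T, ΔS = Q_rev/T = −61902 / 273.1 = -227 J/K.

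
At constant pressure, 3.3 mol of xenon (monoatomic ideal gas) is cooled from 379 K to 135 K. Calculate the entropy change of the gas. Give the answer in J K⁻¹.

At constant pressure, ΔS = nC_p ln(T₂/T₁) with C_p = 5R/2 = 20.79 J mol⁻¹ K⁻¹.
ΔS = 3.3 × 20.79 × ln(135/379) = -70.8 J/K.

ΔS = -70.8 J/K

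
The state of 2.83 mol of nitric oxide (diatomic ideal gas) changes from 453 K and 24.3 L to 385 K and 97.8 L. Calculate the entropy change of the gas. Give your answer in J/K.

ΔS = 23.2 J/K

Entropy is a state function: ΔS = nC_V ln(T₂/T₁) + nR ln(V₂/V₁), with C_V = 5R/2 = 20.79 J mol⁻¹ K⁻¹ for a diatomic ideal gas.
ΔS = 2.83 × [20.79 × ln(385/453) + 8.314 × ln(97.8/24.3)] = 23.2 J/K.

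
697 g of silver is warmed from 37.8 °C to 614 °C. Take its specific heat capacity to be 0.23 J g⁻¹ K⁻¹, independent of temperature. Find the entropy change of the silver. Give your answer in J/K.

ΔS = 168 J/K

In kelvin: T₁ = 310.95 K, T₂ = 887.15 K. ΔS = ∫dQ_rev/T = m c ln(T₂/T₁) = 697 × 0.23 × ln(887.15/310.95) = 168 J/K.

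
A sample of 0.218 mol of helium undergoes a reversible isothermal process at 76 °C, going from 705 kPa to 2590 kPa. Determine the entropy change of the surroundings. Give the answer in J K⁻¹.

For an isothermal ideal gas ΔS_gas = nR ln(P₁/P₂) = 0.218 × 8.314 × ln(705/2590) = -2.36 J/K.
The process is reversible, so ΔS_surr = −ΔS_gas = 2.36 J/K and ΔS_universe = 0.

ΔS_surr = 2.36 J/K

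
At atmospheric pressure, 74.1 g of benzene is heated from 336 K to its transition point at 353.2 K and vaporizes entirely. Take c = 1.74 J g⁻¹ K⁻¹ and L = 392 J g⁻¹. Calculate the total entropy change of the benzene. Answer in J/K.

ΔS = 88.7 J/K

Warming step: ΔS₁ = m c ln(T_tr/T_i) = 74.1 × 1.74 × ln(353.2/336) = 6.437 J/K.
Phase change: ΔS₂ = +mL/T_tr = 74.1 × 392 / 353.2 = 82.24 J/K.
ΔS_total = (6.437) + (82.24) = 88.7 J/K.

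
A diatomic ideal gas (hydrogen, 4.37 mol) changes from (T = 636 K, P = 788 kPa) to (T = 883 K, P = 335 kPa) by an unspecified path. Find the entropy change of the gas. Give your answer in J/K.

ΔS = 72.8 J/K

ΔS = nC_p ln(T₂/T₁) − nR ln(P₂/P₁), with C_p = 7R/2 = 29.1 J mol⁻¹ K⁻¹ for a diatomic ideal gas.
ΔS = 4.37 × [29.1 × ln(883/636) − 8.314 × ln(335/788)] = 72.8 J/K.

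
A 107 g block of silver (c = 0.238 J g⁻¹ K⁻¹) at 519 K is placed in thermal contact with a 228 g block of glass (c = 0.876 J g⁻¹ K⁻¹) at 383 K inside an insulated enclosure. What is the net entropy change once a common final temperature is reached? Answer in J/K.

Energy balance: T_f = (m₁c₁T₁ + m₂c₂T₂)/(m₁c₁ + m₂c₂) = 398.38 K.
ΔS₁ = m₁c₁ ln(T_f/T₁) = 25.466 × ln(398.38/519) = -6.736 J/K.
ΔS₂ = m₂c₂ ln(T_f/T₂) = 199.728 × ln(398.38/383) = 7.863 J/K.
ΔS_total = -6.736 + 7.863 = 1.13 J/K.

ΔS_total = 1.13 J/K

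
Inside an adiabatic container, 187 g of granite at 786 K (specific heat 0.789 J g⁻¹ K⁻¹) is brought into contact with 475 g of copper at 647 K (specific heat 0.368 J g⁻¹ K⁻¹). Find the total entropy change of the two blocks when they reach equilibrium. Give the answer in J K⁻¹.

Energy balance: T_f = (m₁c₁T₁ + m₂c₂T₂)/(m₁c₁ + m₂c₂) = 710.62 K.
ΔS₁ = m₁c₁ ln(T_f/T₁) = 147.543 × ln(710.62/786) = -14.874 J/K.
ΔS₂ = m₂c₂ ln(T_f/T₂) = 174.8 × ln(710.62/647) = 16.396 J/K.
ΔS_total = -14.874 + 16.396 = 1.52 J/K.

ΔS_total = 1.52 J/K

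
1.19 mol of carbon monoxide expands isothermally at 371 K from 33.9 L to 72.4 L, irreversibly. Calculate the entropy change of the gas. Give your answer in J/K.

Entropy is a state function, so ΔS_gas depends only on the end states.
For an isothermal ideal gas ΔS_gas = nR ln(V₂/V₁) = 1.19 × 8.314 × ln(72.4/33.9) = 7.51 J/K.

ΔS_gas = 7.51 J/K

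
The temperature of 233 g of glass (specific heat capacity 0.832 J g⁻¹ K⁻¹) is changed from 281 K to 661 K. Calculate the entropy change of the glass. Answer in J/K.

ΔS = ∫dQ_rev/T = m c ln(T₂/T₁) = 233 × 0.832 × ln(661/281) = 166 J/K.

ΔS = 166 J/K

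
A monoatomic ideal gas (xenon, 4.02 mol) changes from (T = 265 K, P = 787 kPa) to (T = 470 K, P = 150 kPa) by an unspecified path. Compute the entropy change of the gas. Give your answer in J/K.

ΔS = nC_p ln(T₂/T₁) − nR ln(P₂/P₁), with C_p = 5R/2 = 20.79 J mol⁻¹ K⁻¹ for a monoatomic ideal gas.
ΔS = 4.02 × [20.79 × ln(470/265) − 8.314 × ln(150/787)] = 103 J/K.

ΔS = 103 J/K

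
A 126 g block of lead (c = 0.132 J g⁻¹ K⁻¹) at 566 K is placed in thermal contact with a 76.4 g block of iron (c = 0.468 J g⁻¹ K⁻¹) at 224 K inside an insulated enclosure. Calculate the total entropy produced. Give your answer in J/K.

Energy balance: T_f = (m₁c₁T₁ + m₂c₂T₂)/(m₁c₁ + m₂c₂) = 332.58 K.
ΔS₁ = m₁c₁ ln(T_f/T₁) = 16.632 × ln(332.58/566) = -8.844 J/K.
ΔS₂ = m₂c₂ ln(T_f/T₂) = 35.7552 × ln(332.58/224) = 14.13 J/K.
ΔS_total = -8.844 + 14.13 = 5.29 J/K.

ΔS_total = 5.29 J/K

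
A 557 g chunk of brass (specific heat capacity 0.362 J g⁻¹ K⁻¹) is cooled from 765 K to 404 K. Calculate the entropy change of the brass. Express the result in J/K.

ΔS = -129 J/K

ΔS = ∫dQ_rev/T = m c ln(T₂/T₁) = 557 × 0.362 × ln(404/765) = -129 J/K.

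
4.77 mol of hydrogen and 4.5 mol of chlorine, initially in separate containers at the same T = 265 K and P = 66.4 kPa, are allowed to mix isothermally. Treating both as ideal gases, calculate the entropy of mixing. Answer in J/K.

ΔS_mix = 53.4 J/K

Mole fractions: x_A = 4.77/9.27 = 0.515, x_B = 0.485.
ΔS_mix = −R(n_A ln x_A + n_B ln x_B) = −8.314 × (4.77 ln 0.515 + 4.5 ln 0.485) = 53.4 J/K.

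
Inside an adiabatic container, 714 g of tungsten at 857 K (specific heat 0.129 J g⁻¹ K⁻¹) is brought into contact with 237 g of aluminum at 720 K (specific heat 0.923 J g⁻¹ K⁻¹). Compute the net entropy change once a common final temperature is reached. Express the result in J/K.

Energy balance: T_f = (m₁c₁T₁ + m₂c₂T₂)/(m₁c₁ + m₂c₂) = 760.59 K.
ΔS₁ = m₁c₁ ln(T_f/T₁) = 92.106 × ln(760.59/857) = -10.99 J/K.
ΔS₂ = m₂c₂ ln(T_f/T₂) = 218.751 × ln(760.59/720) = 12 J/K.
ΔS_total = -10.99 + 12 = 1.01 J/K.

ΔS_total = 1.01 J/K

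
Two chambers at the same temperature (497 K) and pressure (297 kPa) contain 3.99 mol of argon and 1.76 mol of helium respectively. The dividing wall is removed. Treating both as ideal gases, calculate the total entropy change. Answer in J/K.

Mole fractions: x_A = 3.99/5.75 = 0.694, x_B = 0.306.
ΔS_mix = −R(n_A ln x_A + n_B ln x_B) = −8.314 × (3.99 ln 0.694 + 1.76 ln 0.306) = 29.4 J/K.

ΔS_mix = 29.4 J/K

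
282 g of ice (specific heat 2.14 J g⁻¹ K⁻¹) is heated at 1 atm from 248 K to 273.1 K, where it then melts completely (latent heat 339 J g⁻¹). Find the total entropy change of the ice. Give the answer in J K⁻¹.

Warming step: ΔS₁ = m c ln(T_tr/T_i) = 282 × 2.14 × ln(273.1/248) = 58.18 J/K.
Phase change: ΔS₂ = +mL/T_tr = 282 × 339 / 273.1 = 350 J/K.
ΔS_total = (58.18) + (350) = 408 J/K.

ΔS = 408 J/K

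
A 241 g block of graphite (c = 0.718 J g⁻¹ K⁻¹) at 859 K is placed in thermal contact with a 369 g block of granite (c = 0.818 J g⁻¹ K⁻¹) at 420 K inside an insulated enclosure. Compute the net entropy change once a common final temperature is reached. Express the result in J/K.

ΔS_total = 29.4 J/K

Energy balance: T_f = (m₁c₁T₁ + m₂c₂T₂)/(m₁c₁ + m₂c₂) = 579.96 K.
ΔS₁ = m₁c₁ ln(T_f/T₁) = 173.038 × ln(579.96/859) = -67.97 J/K.
ΔS₂ = m₂c₂ ln(T_f/T₂) = 301.842 × ln(579.96/420) = 97.41 J/K.
ΔS_total = -67.97 + 97.41 = 29.4 J/K.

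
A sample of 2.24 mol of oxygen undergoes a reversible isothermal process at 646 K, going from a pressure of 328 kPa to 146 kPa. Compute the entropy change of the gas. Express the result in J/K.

ΔS_gas = 15.1 J/K

For an isothermal ideal gas ΔS_gas = nR ln(P₁/P₂) = 2.24 × 8.314 × ln(328/146) = 15.1 J/K.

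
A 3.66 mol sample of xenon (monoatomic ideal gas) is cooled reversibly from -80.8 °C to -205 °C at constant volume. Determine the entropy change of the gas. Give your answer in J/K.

In kelvin: T₁ = 192.35 K, T₂ = 68.15 K. At constant volume, ΔS = nC_V ln(T₂/T₁) with C_V = 3R/2 = 12.47 J mol⁻¹ K⁻¹.
ΔS = 3.66 × 12.47 × ln(68.15/192.35) = -47.4 J/K.

ΔS = -47.4 J/K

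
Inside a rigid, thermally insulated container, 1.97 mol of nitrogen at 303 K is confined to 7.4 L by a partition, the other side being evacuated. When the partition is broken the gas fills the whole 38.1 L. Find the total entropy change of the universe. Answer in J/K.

No heat is exchanged and no work is done, so the ideal-gas temperature stays constant.
Entropy is a state function; using a reversible isothermal path, ΔS_gas = nR ln(V₂/V₁) = 1.97 × 8.314 × ln(38.1/7.4) = 26.8 J/K.
The insulated surroundings exchange no heat, so ΔS_surr = 0 and ΔS_universe = ΔS_gas.

ΔS_universe = 26.8 J/K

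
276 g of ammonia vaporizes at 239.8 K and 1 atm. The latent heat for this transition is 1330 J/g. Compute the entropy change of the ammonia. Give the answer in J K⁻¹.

ΔS = 1530 J/K

Heat absorbed by the substance: Q = mL = 276 × 1330 = 367080 J.
At constant T, ΔS = Q_rev/T = 367080 / 239.8 = 1530 J/K.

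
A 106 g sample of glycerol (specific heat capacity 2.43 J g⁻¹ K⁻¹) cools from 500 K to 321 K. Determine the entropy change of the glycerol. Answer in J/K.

ΔS = -114 J/K

ΔS = ∫dQ_rev/T = m c ln(T₂/T₁) = 106 × 2.43 × ln(321/500) = -114 J/K.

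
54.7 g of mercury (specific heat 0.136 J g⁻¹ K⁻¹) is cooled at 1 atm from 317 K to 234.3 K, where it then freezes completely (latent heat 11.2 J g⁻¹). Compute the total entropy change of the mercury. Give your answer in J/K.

Cooling step: ΔS₁ = m c ln(T_tr/T_i) = 54.7 × 0.136 × ln(234.3/317) = -2.249 J/K.
Phase change: ΔS₂ = −mL/T_tr = −54.7 × 11.2 / 234.3 = -2.615 J/K.
ΔS_total = (-2.249) + (-2.615) = -4.86 J/K.

ΔS = -4.86 J/K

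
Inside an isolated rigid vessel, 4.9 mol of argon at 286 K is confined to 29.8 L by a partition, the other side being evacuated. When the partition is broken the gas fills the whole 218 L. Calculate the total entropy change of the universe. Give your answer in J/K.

No heat is exchanged and no work is done, so the ideal-gas temperature stays constant.
Entropy is a state function; using a reversible isothermal path, ΔS_gas = nR ln(V₂/V₁) = 4.9 × 8.314 × ln(218/29.8) = 81.1 J/K.
The insulated surroundings exchange no heat, so ΔS_surr = 0 and ΔS_universe = ΔS_gas.

ΔS_universe = 81.1 J/K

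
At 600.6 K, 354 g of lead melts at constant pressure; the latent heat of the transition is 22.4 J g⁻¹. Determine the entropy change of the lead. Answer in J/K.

Heat absorbed by the substance: Q = mL = 354 × 22.4 = 7929.6 J.
At constant T, ΔS = Q_rev/T = 7929.6 / 600.6 = 13.2 J/K.

ΔS = 13.2 J/K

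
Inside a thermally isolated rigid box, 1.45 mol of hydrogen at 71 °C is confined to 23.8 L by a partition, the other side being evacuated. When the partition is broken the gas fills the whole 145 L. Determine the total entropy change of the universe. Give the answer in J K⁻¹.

For an ideal gas in free expansion Q = 0 and W = 0, so T is unchanged.
Entropy is a state function; using a reversible isothermal path, ΔS_gas = nR ln(V₂/V₁) = 1.45 × 8.314 × ln(145/23.8) = 21.8 J/K.
The insulated surroundings exchange no heat, so ΔS_surr = 0 and ΔS_universe = ΔS_gas.

ΔS_universe = 21.8 J/K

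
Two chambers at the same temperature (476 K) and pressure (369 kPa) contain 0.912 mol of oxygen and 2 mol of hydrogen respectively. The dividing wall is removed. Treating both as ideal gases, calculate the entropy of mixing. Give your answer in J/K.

ΔS_mix = 15 J/K

Mole fractions: x_A = 0.912/2.91 = 0.313, x_B = 0.687.
ΔS_mix = −R(n_A ln x_A + n_B ln x_B) = −8.314 × (0.912 ln 0.313 + 2 ln 0.687) = 15 J/K.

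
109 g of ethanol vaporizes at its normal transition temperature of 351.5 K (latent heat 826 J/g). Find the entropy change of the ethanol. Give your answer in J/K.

Heat absorbed by the substance: Q = mL = 109 × 826 = 90034 J.
At constant T, ΔS = Q_rev/T = 90034 / 351.5 = 256 J/K.

ΔS = 256 J/K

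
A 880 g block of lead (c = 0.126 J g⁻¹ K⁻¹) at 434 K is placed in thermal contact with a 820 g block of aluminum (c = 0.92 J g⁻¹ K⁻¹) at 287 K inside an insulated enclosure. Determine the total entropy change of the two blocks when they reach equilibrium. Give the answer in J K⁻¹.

ΔS_total = 9.15 J/K

Energy balance: T_f = (m₁c₁T₁ + m₂c₂T₂)/(m₁c₁ + m₂c₂) = 305.84 K.
ΔS₁ = m₁c₁ ln(T_f/T₁) = 110.88 × ln(305.84/434) = -38.81 J/K.
ΔS₂ = m₂c₂ ln(T_f/T₂) = 754.4 × ln(305.84/287) = 47.96 J/K.
ΔS_total = -38.81 + 47.96 = 9.15 J/K.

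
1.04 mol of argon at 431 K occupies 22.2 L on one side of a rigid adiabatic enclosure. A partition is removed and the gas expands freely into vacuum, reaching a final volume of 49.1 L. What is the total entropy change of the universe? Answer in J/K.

For an ideal gas in free expansion Q = 0 and W = 0, so T is unchanged.
Entropy is a state function; using a reversible isothermal path, ΔS_gas = nR ln(V₂/V₁) = 1.04 × 8.314 × ln(49.1/22.2) = 6.86 J/K.
The insulated surroundings exchange no heat, so ΔS_surr = 0 and ΔS_universe = ΔS_gas.

ΔS_universe = 6.86 J/K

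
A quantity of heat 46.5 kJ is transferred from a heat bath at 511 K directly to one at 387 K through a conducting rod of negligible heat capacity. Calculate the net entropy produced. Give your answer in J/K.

ΔS_hot = −Q/T_H = −46500/511 = -91 J/K and ΔS_cold = +Q/T_C = 46500/387 = 120.2 J/K.
ΔS_total = -91 + 120.2 = 29.2 J/K, positive as the second law requires.

ΔS_total = 29.2 J/K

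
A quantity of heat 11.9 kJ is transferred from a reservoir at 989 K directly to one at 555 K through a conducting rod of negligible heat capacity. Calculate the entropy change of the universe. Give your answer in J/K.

ΔS_hot = −Q/T_H = −11900/989 = -12.03 J/K and ΔS_cold = +Q/T_C = 11900/555 = 21.44 J/K.
ΔS_total = -12.03 + 21.44 = 9.41 J/K, positive as the second law requires.

ΔS_total = 9.41 J/K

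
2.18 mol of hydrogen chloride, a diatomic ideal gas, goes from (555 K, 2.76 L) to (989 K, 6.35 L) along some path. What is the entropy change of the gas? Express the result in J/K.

Entropy is a state function: ΔS = nC_V ln(T₂/T₁) + nR ln(V₂/V₁), with C_V = 5R/2 = 20.79 J mol⁻¹ K⁻¹ for a diatomic ideal gas.
ΔS = 2.18 × [20.79 × ln(989/555) + 8.314 × ln(6.35/2.76)] = 41.3 J/K.

ΔS = 41.3 J/K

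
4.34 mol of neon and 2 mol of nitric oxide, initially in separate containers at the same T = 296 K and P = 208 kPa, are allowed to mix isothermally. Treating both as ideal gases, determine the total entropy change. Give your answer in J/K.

Mole fractions: x_A = 4.34/6.34 = 0.685, x_B = 0.315.
ΔS_mix = −R(n_A ln x_A + n_B ln x_B) = −8.314 × (4.34 ln 0.685 + 2 ln 0.315) = 32.9 J/K.

ΔS_mix = 32.9 J/K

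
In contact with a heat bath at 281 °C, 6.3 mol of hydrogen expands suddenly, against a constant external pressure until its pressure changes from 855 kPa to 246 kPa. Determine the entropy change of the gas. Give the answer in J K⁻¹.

ΔS_gas = 65.3 J/K

Entropy is a state function, so ΔS_gas depends only on the end states.
For an isothermal ideal gas ΔS_gas = nR ln(P₁/P₂) = 6.3 × 8.314 × ln(855/246) = 65.3 J/K.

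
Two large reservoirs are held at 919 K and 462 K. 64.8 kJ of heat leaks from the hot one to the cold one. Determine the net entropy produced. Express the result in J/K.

ΔS_total = 69.7 J/K

ΔS_hot = −Q/T_H = −64800/919 = -70.511 J/K and ΔS_cold = +Q/T_C = 64800/462 = 140.26 J/K.
ΔS_total = -70.511 + 140.26 = 69.7 J/K, positive as the second law requires.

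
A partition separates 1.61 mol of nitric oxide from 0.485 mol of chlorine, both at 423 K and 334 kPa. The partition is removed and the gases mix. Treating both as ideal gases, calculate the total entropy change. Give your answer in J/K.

Mole fractions: x_A = 1.61/2.1 = 0.768, x_B = 0.232.
ΔS_mix = −R(n_A ln x_A + n_B ln x_B) = −8.314 × (1.61 ln 0.768 + 0.485 ln 0.232) = 9.42 J/K.

ΔS_mix = 9.42 J/K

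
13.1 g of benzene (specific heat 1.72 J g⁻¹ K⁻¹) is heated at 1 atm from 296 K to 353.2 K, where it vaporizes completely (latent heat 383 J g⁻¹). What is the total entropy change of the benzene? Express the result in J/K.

Warming step: ΔS₁ = m c ln(T_tr/T_i) = 13.1 × 1.72 × ln(353.2/296) = 3.981 J/K.
Phase change: ΔS₂ = +mL/T_tr = 13.1 × 383 / 353.2 = 14.21 J/K.
ΔS_total = (3.981) + (14.21) = 18.2 J/K.

ΔS = 18.2 J/K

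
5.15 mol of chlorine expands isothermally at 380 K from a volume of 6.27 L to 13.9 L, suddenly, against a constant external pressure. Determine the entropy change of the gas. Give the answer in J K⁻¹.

ΔS_gas = 34.1 J/K

Entropy is a state function, so ΔS_gas depends only on the end states.
For an isothermal ideal gas ΔS_gas = nR ln(V₂/V₁) = 5.15 × 8.314 × ln(13.9/6.27) = 34.1 J/K.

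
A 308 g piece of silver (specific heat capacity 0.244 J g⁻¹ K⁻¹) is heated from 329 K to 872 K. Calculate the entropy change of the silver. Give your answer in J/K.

ΔS = 73.3 J/K

ΔS = ∫dQ_rev/T = m c ln(T₂/T₁) = 308 × 0.244 × ln(872/329) = 73.3 J/K.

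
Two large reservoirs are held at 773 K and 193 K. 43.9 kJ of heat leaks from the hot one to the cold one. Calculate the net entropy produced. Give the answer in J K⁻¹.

ΔS_hot = −Q/T_H = −43900/773 = -56.79 J/K and ΔS_cold = +Q/T_C = 43900/193 = 227.5 J/K.
ΔS_total = -56.79 + 227.5 = 171 J/K, positive as the second law requires.

ΔS_total = 171 J/K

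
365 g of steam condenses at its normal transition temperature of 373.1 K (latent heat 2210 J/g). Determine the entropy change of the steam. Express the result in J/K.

ΔS = -2160 J/K

Heat released by the substance: Q = −mL = −365 × 2210 = −806650 J.
At constant T, ΔS = Q_rev/T = −806650 / 373.1 = -2160 J/K.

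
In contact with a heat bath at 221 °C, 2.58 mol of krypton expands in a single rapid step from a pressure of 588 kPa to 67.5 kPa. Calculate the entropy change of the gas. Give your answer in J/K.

ΔS_gas = 46.4 J/K

Entropy is a state function, so ΔS_gas depends only on the end states.
For an isothermal ideal gas ΔS_gas = nR ln(P₁/P₂) = 2.58 × 8.314 × ln(588/67.5) = 46.4 J/K.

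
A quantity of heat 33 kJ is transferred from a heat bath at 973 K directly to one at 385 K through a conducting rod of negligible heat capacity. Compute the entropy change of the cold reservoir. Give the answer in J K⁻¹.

The cold reservoir gains heat Q, so ΔS_cold = +Q/T_C = 33000/385 = 85.7 J/K.

ΔS_cold = 85.7 J/K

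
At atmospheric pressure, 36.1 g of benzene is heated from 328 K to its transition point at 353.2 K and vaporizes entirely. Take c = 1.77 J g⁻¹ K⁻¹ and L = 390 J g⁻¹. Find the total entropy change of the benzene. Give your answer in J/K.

Warming step: ΔS₁ = m c ln(T_tr/T_i) = 36.1 × 1.77 × ln(353.2/328) = 4.73 J/K.
Phase change: ΔS₂ = +mL/T_tr = 36.1 × 390 / 353.2 = 39.86 J/K.
ΔS_total = (4.73) + (39.86) = 44.6 J/K.

ΔS = 44.6 J/K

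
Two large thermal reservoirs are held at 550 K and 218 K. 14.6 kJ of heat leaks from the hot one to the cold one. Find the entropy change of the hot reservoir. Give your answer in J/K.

ΔS_hot = -26.5 J/K

The hot reservoir loses heat Q, so ΔS_hot = −Q/T_H = −14600/550 = -26.5 J/K.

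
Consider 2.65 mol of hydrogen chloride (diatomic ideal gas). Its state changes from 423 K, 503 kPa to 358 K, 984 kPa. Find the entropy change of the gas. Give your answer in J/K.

ΔS = nC_p ln(T₂/T₁) − nR ln(P₂/P₁), with C_p = 7R/2 = 29.1 J mol⁻¹ K⁻¹ for a diatomic ideal gas.
ΔS = 2.65 × [29.1 × ln(358/423) − 8.314 × ln(984/503)] = -27.6 J/K.

ΔS = -27.6 J/K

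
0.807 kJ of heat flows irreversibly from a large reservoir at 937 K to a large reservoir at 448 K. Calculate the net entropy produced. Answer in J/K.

ΔS_total = 0.94 J/K

ΔS_hot = −Q/T_H = −807/937 = -0.8613 J/K and ΔS_cold = +Q/T_C = 807/448 = 1.801 J/K.
ΔS_total = -0.8613 + 1.801 = 0.94 J/K, positive as the second law requires.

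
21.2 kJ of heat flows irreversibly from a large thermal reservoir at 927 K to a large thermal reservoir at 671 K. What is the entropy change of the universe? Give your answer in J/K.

ΔS_total = 8.73 J/K

ΔS_hot = −Q/T_H = −21200/927 = -22.869 J/K and ΔS_cold = +Q/T_C = 21200/671 = 31.595 J/K.
ΔS_total = -22.869 + 31.595 = 8.73 J/K, positive as the second law requires.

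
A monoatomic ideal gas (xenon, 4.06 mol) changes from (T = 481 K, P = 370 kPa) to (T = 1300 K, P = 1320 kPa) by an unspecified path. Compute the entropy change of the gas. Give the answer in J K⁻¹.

ΔS = nC_p ln(T₂/T₁) − nR ln(P₂/P₁), with C_p = 5R/2 = 20.79 J mol⁻¹ K⁻¹ for a monoatomic ideal gas.
ΔS = 4.06 × [20.79 × ln(1300/481) − 8.314 × ln(1320/370)] = 41 J/K.

ΔS = 41 J/K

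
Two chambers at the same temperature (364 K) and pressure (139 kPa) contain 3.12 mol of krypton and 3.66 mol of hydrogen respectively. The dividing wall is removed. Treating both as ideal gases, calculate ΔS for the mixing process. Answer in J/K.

Mole fractions: x_A = 3.12/6.78 = 0.46, x_B = 0.54.
ΔS_mix = −R(n_A ln x_A + n_B ln x_B) = −8.314 × (3.12 ln 0.46 + 3.66 ln 0.54) = 38.9 J/K.

ΔS_mix = 38.9 J/K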